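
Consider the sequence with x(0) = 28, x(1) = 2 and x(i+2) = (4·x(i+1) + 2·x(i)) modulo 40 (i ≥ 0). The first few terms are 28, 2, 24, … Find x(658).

Listing terms: x(0) = 28, x(1) = 2, x(2) = 24, x(3) = 20, x(4) = 8, x(5) = 32, x(6) = 24, x(7) = 0, x(8) = 8, x(9) = 32.
Since (x(8), x(9)) = (x(4), x(5)) = (8, 32) (two consecutive terms determine the rest), the sequence is eventually periodic: after a pre-period of length 4 it cycles with period 4.
For i ≥ 4, x(i) depends only on (i - 4) mod 4. (658 - 4) mod 4 = 2, so x(658) = x(6) = 24.

24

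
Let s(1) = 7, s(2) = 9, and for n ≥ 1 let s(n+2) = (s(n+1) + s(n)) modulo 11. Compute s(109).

5

We have s(1) = 7,  s(2) = 9,  s(3) = 5,  s(4) = 3,  s(5) = 8,  s(6) = 0,  s(7) = 8,  s(8) = 8,  s(9) = 5,  s(10) = 2,  s(11) = 7,  s(12) = 9.
Since (s(11), s(12)) = (s(1), s(2)) = (7, 9) (two consecutive terms determine the rest), the sequence is periodic with period 10.
So s(109) = s(1 + ((109-1) mod 10)) = s(9) = 5.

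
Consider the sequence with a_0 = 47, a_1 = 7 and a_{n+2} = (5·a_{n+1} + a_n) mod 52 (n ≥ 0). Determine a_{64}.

35

Listing terms: a_0 = 47,  a_1 = 7,  a_2 = 30,  a_3 = 1,  a_4 = 35,  a_5 = 20,  a_6 = 31,  a_7 = 19,  a_8 = 22,  a_9 = 25,  a_{10} = 43,  a_{11} = 32,  a_{12} = 47,  a_{13} = 7.
Since (a_{12}, a_{13}) = (a_0, a_1) = (47, 7) (two consecutive terms determine the rest), the sequence is periodic with period 12.
So a_{64} = a_{0 + ((64-0) mod 12)} = a_4 = 35.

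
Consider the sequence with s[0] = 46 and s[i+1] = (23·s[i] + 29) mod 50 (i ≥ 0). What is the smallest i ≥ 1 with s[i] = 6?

We have s[0] = 46,  s[1] = 37,  s[2] = 30,  s[3] = 19,  s[4] = 16,  s[5] = 47,  s[6] = 10,  s[7] = 9,  s[8] = 36,  s[9] = 7,  s[10] = 40,  s[11] = 49,  s[12] = 6,  s[13] = 17,  s[14] = 20,  s[15] = 39,  s[16] = 26,  s[17] = 27,  s[18] = 0,  s[19] = 29,  s[20] = 46.
The sequence repeats with period 20.
The value 6 first appears (with i ≥ 1) at s[12].

12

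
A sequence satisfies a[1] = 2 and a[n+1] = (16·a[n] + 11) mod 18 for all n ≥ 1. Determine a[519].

3

Listing terms: a[1] = 2,  a[2] = 7,  a[3] = 15,  a[4] = 17,  a[5] = 13,  a[6] = 3,  a[7] = 5,  a[8] = 1,  a[9] = 9,  a[10] = 11,  a[11] = 7.
Since a[11] = a[2] = 7, the sequence is eventually periodic: after a pre-period of length 1 it cycles with period 9.
For n ≥ 2, a[n] depends only on (n - 2) mod 9. (519 - 2) mod 9 = 4, so a[519] = a[6] = 3.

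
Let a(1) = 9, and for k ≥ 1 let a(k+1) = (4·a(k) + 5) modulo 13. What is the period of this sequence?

We have a(1) = 9, a(2) = 2, a(3) = 0, a(4) = 5, a(5) = 12, a(6) = 1, a(7) = 9.
The sequence repeats with period 6.

6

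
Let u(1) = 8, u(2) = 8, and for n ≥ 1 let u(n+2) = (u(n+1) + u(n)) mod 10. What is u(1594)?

6

We have u(1) = 8,  u(2) = 8,  u(3) = 6,  u(4) = 4,  u(5) = 0,  u(6) = 4,  u(7) = 4,  u(8) = 8,  u(9) = 2,  u(10) = 0,  u(11) = 2,  u(12) = 2,  u(13) = 4,  u(14) = 6,  u(15) = 0,  u(16) = 6,  u(17) = 6,  u(18) = 2,  u(19) = 8,  u(20) = 0,  u(21) = 8,  u(22) = 8.
The sequence repeats with period 20.
So u(1594) = u(1 + ((1594-1) mod 20)) = u(14) = 6.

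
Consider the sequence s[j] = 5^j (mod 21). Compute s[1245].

20

Computing terms: s[0] = 1; s[1] = 5; s[2] = 4; s[3] = 20; s[4] = 16; s[5] = 17; s[6] = 1.
The sequence repeats with period 6.
So s[1245] = s[0 + ((1245-0) mod 6)] = s[3] = 20.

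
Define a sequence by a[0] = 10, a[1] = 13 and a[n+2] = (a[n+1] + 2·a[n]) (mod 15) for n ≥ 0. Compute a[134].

We have a[0] = 10,  a[1] = 13,  a[2] = 3,  a[3] = 14,  a[4] = 5,  a[5] = 3,  a[6] = 13,  a[7] = 4,  a[8] = 0,  a[9] = 8,  a[10] = 8,  a[11] = 9,  a[12] = 10,  a[13] = 13.
The sequence repeats with period 12.
(134 - 0) mod 12 = 2, so a[134] = a[2] = 3.

3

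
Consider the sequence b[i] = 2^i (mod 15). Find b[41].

2

Listing terms: b[1] = 2, b[2] = 4, b[3] = 8, b[4] = 1, b[5] = 2.
The sequence repeats with period 4.
So b[41] = b[1 + ((41-1) mod 4)] = b[1] = 2.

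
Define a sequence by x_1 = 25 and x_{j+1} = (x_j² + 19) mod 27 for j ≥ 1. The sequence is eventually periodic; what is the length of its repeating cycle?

x_1 = 25, x_2 = 23, x_3 = 8, x_4 = 2, x_5 = 23.
Since x_5 = x_2 = 23, the sequence is eventually periodic: after a pre-period of length 1 it cycles with period 3.

3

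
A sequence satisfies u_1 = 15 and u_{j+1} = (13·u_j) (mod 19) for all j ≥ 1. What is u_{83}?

14

Computing terms: u_1 = 15, u_2 = 5, u_3 = 8, u_4 = 9, u_5 = 3, u_6 = 1, u_7 = 13, u_8 = 17, u_9 = 12, u_{10} = 4, u_{11} = 14, u_{12} = 11, u_{13} = 10, u_{14} = 16, u_{15} = 18, u_{16} = 6, u_{17} = 2, u_{18} = 7, u_{19} = 15.
The sequence repeats with period 18.
So u_{83} = u_{1 + ((83-1) mod 18)} = u_{11} = 14.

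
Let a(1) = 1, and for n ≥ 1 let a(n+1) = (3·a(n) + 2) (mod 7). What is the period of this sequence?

Computing terms: a(1) = 1,  a(2) = 5,  a(3) = 3,  a(4) = 4,  a(5) = 0,  a(6) = 2,  a(7) = 1.
Since a(7) = a(1) = 1, the sequence is periodic with period 6.

6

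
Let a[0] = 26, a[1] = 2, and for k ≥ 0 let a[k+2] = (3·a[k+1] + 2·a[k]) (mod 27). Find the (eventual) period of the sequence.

36

Computing terms: a[0] = 26,  a[1] = 2,  a[2] = 4,  a[3] = 16,  a[4] = 2,  a[5] = 11,  a[6] = 10,  a[7] = 25,  a[8] = 14,  a[9] = 11,  a[10] = 7,  a[11] = 16,  a[12] = 8,  a[13] = 2,  a[14] = 22,  a[15] = 16,  a[16] = 11,  a[17] = 11,  a[18] = 1,  a[19] = 25,  a[20] = 23,  a[21] = 11,  a[22] = 25,  a[23] = 16,  a[24] = 17,  a[25] = 2,  a[26] = 13,  a[27] = 16,  a[28] = 20,  a[29] = 11,  a[30] = 19,  a[31] = 25,  a[32] = 5,  a[33] = 11,  a[34] = 16,  a[35] = 16,  a[36] = 26,  a[37] = 2.
Since (a[36], a[37]) = (a[0], a[1]) = (26, 2) (two consecutive terms determine the rest), the sequence is periodic with period 36.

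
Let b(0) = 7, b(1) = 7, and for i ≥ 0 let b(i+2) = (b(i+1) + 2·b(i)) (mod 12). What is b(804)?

Listing terms: b(0) = 7; b(1) = 7; b(2) = 9; b(3) = 11; b(4) = 5; b(5) = 3; b(6) = 1; b(7) = 7; b(8) = 9.
Since (b(7), b(8)) = (b(1), b(2)) = (7, 9) (two consecutive terms determine the rest), the sequence is eventually periodic: after a pre-period of length 1 it cycles with period 6.
For i ≥ 1, b(i) depends only on (i - 1) mod 6. (804 - 1) mod 6 = 5, so b(804) = b(6) = 1.

1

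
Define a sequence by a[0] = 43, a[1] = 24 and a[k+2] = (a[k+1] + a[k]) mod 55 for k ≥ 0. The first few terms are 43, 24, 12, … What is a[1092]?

23

Listing terms: a[0] = 43,  a[1] = 24,  a[2] = 12,  a[3] = 36,  a[4] = 48,  a[5] = 29,  a[6] = 22,  a[7] = 51,  a[8] = 18,  a[9] = 14,  a[10] = 32,  a[11] = 46,  a[12] = 23,  a[13] = 14,  a[14] = 37,  a[15] = 51,  a[16] = 33,  a[17] = 29,  a[18] = 7,  a[19] = 36,  a[20] = 43,  a[21] = 24.
Since (a[20], a[21]) = (a[0], a[1]) = (43, 24) (two consecutive terms determine the rest), the sequence is periodic with period 20.
So a[1092] = a[0 + ((1092-0) mod 20)] = a[12] = 23.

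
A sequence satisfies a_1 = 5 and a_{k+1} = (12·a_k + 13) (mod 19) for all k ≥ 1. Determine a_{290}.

16

Computing terms: a_1 = 5, a_2 = 16, a_3 = 15, a_4 = 3, a_5 = 11, a_6 = 12, a_7 = 5.
Since a_7 = a_1 = 5, the sequence is periodic with period 6.
So a_{290} = a_{1 + ((290-1) mod 6)} = a_2 = 16.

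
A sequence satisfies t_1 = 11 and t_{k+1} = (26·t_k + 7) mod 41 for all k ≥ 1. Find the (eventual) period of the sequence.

40

We have t_1 = 11; t_2 = 6; t_3 = 40; t_4 = 22; t_5 = 5; t_6 = 14; t_7 = 2; t_8 = 18; t_9 = 24; t_{10} = 16; t_{11} = 13; t_{12} = 17; t_{13} = 39; t_{14} = 37; t_{15} = 26; t_{16} = 27; t_{17} = 12; t_{18} = 32; t_{19} = 19; t_{20} = 9; t_{21} = 36; t_{22} = 0; t_{23} = 7; t_{24} = 25; t_{25} = 1; t_{26} = 33; t_{27} = 4; t_{28} = 29; t_{29} = 23; t_{30} = 31; t_{31} = 34; t_{32} = 30; t_{33} = 8; t_{34} = 10; t_{35} = 21; t_{36} = 20; t_{37} = 35; t_{38} = 15; t_{39} = 28; t_{40} = 38; t_{41} = 11.
The sequence repeats with period 40.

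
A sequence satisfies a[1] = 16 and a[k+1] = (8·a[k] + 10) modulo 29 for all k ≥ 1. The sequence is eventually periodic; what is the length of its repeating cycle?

a[1] = 16; a[2] = 22; a[3] = 12; a[4] = 19; a[5] = 17; a[6] = 1; a[7] = 18; a[8] = 9; a[9] = 24; a[10] = 28; a[11] = 2; a[12] = 26; a[13] = 15; a[14] = 14; a[15] = 6; a[16] = 0; a[17] = 10; a[18] = 3; a[19] = 5; a[20] = 21; a[21] = 4; a[22] = 13; a[23] = 27; a[24] = 23; a[25] = 20; a[26] = 25; a[27] = 7; a[28] = 8; a[29] = 16.
Since a[29] = a[1] = 16, the sequence is periodic with period 28.

28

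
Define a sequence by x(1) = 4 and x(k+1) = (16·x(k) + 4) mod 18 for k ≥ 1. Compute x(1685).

Listing terms: x(1) = 4, x(2) = 14, x(3) = 12, x(4) = 16, x(5) = 8, x(6) = 6, x(7) = 10, x(8) = 2, x(9) = 0, x(10) = 4.
The sequence repeats with period 9.
(1685 - 1) mod 9 = 1, so x(1685) = x(2) = 14.

14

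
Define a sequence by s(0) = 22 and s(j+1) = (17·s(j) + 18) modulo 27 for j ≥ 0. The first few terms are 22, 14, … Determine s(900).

22

Listing terms: s(0) = 22; s(1) = 14; s(2) = 13; s(3) = 23; s(4) = 4; s(5) = 5; s(6) = 22.
Since s(6) = s(0) = 22, the sequence is periodic with period 6.
(900 - 0) mod 6 = 0, so s(900) = s(0) = 22.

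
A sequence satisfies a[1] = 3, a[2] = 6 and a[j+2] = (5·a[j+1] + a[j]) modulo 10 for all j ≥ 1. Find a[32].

6

Listing terms: a[1] = 3; a[2] = 6; a[3] = 3; a[4] = 1; a[5] = 8; a[6] = 1; a[7] = 3; a[8] = 6.
The sequence repeats with period 6.
So a[32] = a[1 + ((32-1) mod 6)] = a[2] = 6.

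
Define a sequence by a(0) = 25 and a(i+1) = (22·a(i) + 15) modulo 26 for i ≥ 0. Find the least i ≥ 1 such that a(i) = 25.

a(0) = 25,  a(1) = 19,  a(2) = 17,  a(3) = 25.
The sequence repeats with period 3.
The value 25 next appears (with i ≥ 1) at a(3).

3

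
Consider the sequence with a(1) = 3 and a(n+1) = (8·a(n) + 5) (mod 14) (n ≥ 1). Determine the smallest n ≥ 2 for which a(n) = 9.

5

a(1) = 3,  a(2) = 1,  a(3) = 13,  a(4) = 11,  a(5) = 9,  a(6) = 7,  a(7) = 5,  a(8) = 3.
The sequence repeats with period 7.
The value 9 first appears (with n ≥ 2) at a(5).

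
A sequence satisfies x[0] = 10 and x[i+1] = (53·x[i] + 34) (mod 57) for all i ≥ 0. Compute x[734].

Listing terms: x[0] = 10,  x[1] = 51,  x[2] = 1,  x[3] = 30,  x[4] = 28,  x[5] = 36,  x[6] = 4,  x[7] = 18,  x[8] = 19,  x[9] = 15,  x[10] = 31,  x[11] = 24,  x[12] = 52,  x[13] = 54,  x[14] = 46,  x[15] = 21,  x[16] = 7,  x[17] = 6,  x[18] = 10.
Since x[18] = x[0] = 10, the sequence is periodic with period 18.
So x[734] = x[0 + ((734-0) mod 18)] = x[14] = 46.

46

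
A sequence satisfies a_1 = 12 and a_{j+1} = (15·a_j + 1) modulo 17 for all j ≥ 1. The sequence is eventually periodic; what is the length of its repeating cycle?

Listing terms: a_1 = 12,  a_2 = 11,  a_3 = 13,  a_4 = 9,  a_5 = 0,  a_6 = 1,  a_7 = 16,  a_8 = 3,  a_9 = 12.
Since a_9 = a_1 = 12, the sequence is periodic with period 8.

8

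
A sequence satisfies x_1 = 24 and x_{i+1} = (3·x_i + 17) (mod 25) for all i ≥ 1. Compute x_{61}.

24

x_1 = 24,  x_2 = 14,  x_3 = 9,  x_4 = 19,  x_5 = 24.
The sequence repeats with period 4.
(61 - 1) mod 4 = 0, so x_{61} = x_1 = 24.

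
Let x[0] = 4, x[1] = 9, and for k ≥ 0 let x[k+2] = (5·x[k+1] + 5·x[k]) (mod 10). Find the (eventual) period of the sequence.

x[0] = 4, x[1] = 9, x[2] = 5, x[3] = 0, x[4] = 5, x[5] = 5, x[6] = 0.
Since (x[5], x[6]) = (x[2], x[3]) = (5, 0) (two consecutive terms determine the rest), the sequence is eventually periodic: after a pre-period of length 2 it cycles with period 3.

3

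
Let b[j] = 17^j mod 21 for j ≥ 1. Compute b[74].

b[1] = 17, b[2] = 16, b[3] = 20, b[4] = 4, b[5] = 5, b[6] = 1, b[7] = 17.
Since b[7] = b[1] = 17, the sequence is periodic with period 6.
So b[74] = b[1 + ((74-1) mod 6)] = b[2] = 16.

16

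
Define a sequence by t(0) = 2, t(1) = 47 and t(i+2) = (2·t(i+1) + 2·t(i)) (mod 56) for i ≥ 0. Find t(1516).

t(0) = 2; t(1) = 47; t(2) = 42; t(3) = 10; t(4) = 48; t(5) = 4; t(6) = 48; t(7) = 48; t(8) = 24; t(9) = 32; t(10) = 0; t(11) = 8; t(12) = 16; t(13) = 48; t(14) = 16; t(15) = 16; t(16) = 8; t(17) = 48; t(18) = 0; t(19) = 40; t(20) = 24; t(21) = 16; t(22) = 24; t(23) = 24; t(24) = 40; t(25) = 16; t(26) = 0; t(27) = 32; t(28) = 8; t(29) = 24; t(30) = 8; t(31) = 8; t(32) = 32; t(33) = 24; t(34) = 0; t(35) = 48; t(36) = 40; t(37) = 8; t(38) = 40; t(39) = 40; t(40) = 48; t(41) = 8; t(42) = 0; t(43) = 16; t(44) = 32; t(45) = 40; t(46) = 32; t(47) = 32; t(48) = 16; t(49) = 40; t(50) = 0; t(51) = 24; t(52) = 48; t(53) = 32; t(54) = 48; t(55) = 48.
Since (t(54), t(55)) = (t(6), t(7)) = (48, 48) (two consecutive terms determine the rest), the sequence is eventually periodic: after a pre-period of length 6 it cycles with period 48.
For i ≥ 6, t(i) depends only on (i - 6) mod 48. (1516 - 6) mod 48 = 22, so t(1516) = t(28) = 8.

8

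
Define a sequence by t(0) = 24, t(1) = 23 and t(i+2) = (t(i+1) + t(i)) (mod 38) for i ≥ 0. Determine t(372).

Computing terms: t(0) = 24; t(1) = 23; t(2) = 9; t(3) = 32; t(4) = 3; t(5) = 35; t(6) = 0; t(7) = 35; t(8) = 35; t(9) = 32; t(10) = 29; t(11) = 23; t(12) = 14; t(13) = 37; t(14) = 13; t(15) = 12; t(16) = 25; t(17) = 37; t(18) = 24; t(19) = 23.
The sequence repeats with period 18.
(372 - 0) mod 18 = 12, so t(372) = t(12) = 14.

14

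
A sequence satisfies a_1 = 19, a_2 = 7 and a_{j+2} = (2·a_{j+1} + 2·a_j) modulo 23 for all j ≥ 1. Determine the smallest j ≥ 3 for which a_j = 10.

16

Computing terms: a_1 = 19; a_2 = 7; a_3 = 6; a_4 = 3; a_5 = 18; a_6 = 19; a_7 = 5; a_8 = 2; a_9 = 14; a_{10} = 9; a_{11} = 0; a_{12} = 18; a_{13} = 13; a_{14} = 16; a_{15} = 12; a_{16} = 10; a_{17} = 21; a_{18} = 16; a_{19} = 5; a_{20} = 19; a_{21} = 2; a_{22} = 19; a_{23} = 19; a_{24} = 7.
Since (a_{23}, a_{24}) = (a_1, a_2) = (19, 7) (two consecutive terms determine the rest), the sequence is periodic with period 22.
The value 10 first appears (with j ≥ 3) at a_{16}.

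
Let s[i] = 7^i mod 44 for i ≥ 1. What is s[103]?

35

We have s[1] = 7; s[2] = 5; s[3] = 35; s[4] = 25; s[5] = 43; s[6] = 37; s[7] = 39; s[8] = 9; s[9] = 19; s[10] = 1; s[11] = 7.
The sequence repeats with period 10.
(103 - 1) mod 10 = 2, so s[103] = s[3] = 35.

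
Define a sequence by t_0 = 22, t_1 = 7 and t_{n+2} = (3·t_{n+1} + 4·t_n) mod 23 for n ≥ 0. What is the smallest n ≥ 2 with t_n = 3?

13

We have t_0 = 22; t_1 = 7; t_2 = 17; t_3 = 10; t_4 = 6; t_5 = 12; t_6 = 14; t_7 = 21; t_8 = 4; t_9 = 4; t_{10} = 5; t_{11} = 8; t_{12} = 21; t_{13} = 3; t_{14} = 1; t_{15} = 15; t_{16} = 3; t_{17} = 0; t_{18} = 12; t_{19} = 13; t_{20} = 18; t_{21} = 14; t_{22} = 22; t_{23} = 7.
The sequence repeats with period 22.
The value 3 first appears (with n ≥ 2) at t_{13}.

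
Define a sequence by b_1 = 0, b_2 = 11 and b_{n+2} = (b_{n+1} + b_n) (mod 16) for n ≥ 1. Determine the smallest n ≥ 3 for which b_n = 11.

We have b_1 = 0,  b_2 = 11,  b_3 = 11,  b_4 = 6,  b_5 = 1,  b_6 = 7,  b_7 = 8,  b_8 = 15,  b_9 = 7,  b_{10} = 6,  b_{11} = 13,  b_{12} = 3,  b_{13} = 0,  b_{14} = 3,  b_{15} = 3,  b_{16} = 6,  b_{17} = 9,  b_{18} = 15,  b_{19} = 8,  b_{20} = 7,  b_{21} = 15,  b_{22} = 6,  b_{23} = 5,  b_{24} = 11,  b_{25} = 0,  b_{26} = 11.
Since (b_{25}, b_{26}) = (b_1, b_2) = (0, 11) (two consecutive terms determine the rest), the sequence is periodic with period 24.
The value 11 first appears (with n ≥ 3) at b_3.

3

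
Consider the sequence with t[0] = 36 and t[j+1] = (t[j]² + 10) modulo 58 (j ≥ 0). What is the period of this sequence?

6

Listing terms: t[0] = 36; t[1] = 30; t[2] = 40; t[3] = 44; t[4] = 32; t[5] = 48; t[6] = 52; t[7] = 46; t[8] = 38; t[9] = 4; t[10] = 26; t[11] = 48.
Since t[11] = t[5] = 48, the sequence is eventually periodic: after a pre-period of length 5 it cycles with period 6.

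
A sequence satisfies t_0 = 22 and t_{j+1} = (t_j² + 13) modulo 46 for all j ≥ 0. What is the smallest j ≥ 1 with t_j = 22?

t_0 = 22, t_1 = 37, t_2 = 2, t_3 = 17, t_4 = 26, t_5 = 45, t_6 = 14, t_7 = 25, t_8 = 40, t_9 = 3, t_{10} = 22.
Since t_{10} = t_0 = 22, the sequence is periodic with period 10.
The value 22 next appears (with j ≥ 1) at t_{10}.

10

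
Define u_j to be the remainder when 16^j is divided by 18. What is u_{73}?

16

We have u_0 = 1, u_1 = 16, u_2 = 4, u_3 = 10, u_4 = 16.
Since u_4 = u_1 = 16, the sequence is eventually periodic: after a pre-period of length 1 it cycles with period 3.
For j ≥ 1, u_j depends only on (j - 1) mod 3. (73 - 1) mod 3 = 0, so u_{73} = u_1 = 16.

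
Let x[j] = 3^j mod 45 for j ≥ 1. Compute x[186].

Computing terms: x[1] = 3; x[2] = 9; x[3] = 27; x[4] = 36; x[5] = 18; x[6] = 9.
Since x[6] = x[2] = 9, the sequence is eventually periodic: after a pre-period of length 1 it cycles with period 4.
For j ≥ 2, x[j] depends only on (j - 2) mod 4. (186 - 2) mod 4 = 0, so x[186] = x[2] = 9.

9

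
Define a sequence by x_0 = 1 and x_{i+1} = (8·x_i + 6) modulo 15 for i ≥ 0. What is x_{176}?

We have x_0 = 1,  x_1 = 14,  x_2 = 13,  x_3 = 5,  x_4 = 1.
Since x_4 = x_0 = 1, the sequence is periodic with period 4.
(176 - 0) mod 4 = 0, so x_{176} = x_0 = 1.

1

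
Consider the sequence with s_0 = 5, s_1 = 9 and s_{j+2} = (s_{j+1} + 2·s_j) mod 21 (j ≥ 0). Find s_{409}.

9

We have s_0 = 5; s_1 = 9; s_2 = 19; s_3 = 16; s_4 = 12; s_5 = 2; s_6 = 5; s_7 = 9.
The sequence repeats with period 6.
So s_{409} = s_{0 + ((409-0) mod 6)} = s_1 = 9.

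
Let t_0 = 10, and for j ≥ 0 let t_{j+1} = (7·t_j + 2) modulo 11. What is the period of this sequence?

Computing terms: t_0 = 10,  t_1 = 6,  t_2 = 0,  t_3 = 2,  t_4 = 5,  t_5 = 4,  t_6 = 8,  t_7 = 3,  t_8 = 1,  t_9 = 9,  t_{10} = 10.
Since t_{10} = t_0 = 10, the sequence is periodic with period 10.

10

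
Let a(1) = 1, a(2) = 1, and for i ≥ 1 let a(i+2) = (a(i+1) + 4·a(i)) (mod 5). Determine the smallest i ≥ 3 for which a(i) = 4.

4

a(1) = 1,  a(2) = 1,  a(3) = 0,  a(4) = 4,  a(5) = 4,  a(6) = 0,  a(7) = 1,  a(8) = 1.
Since (a(7), a(8)) = (a(1), a(2)) = (1, 1) (two consecutive terms determine the rest), the sequence is periodic with period 6.
The value 4 first appears (with i ≥ 3) at a(4).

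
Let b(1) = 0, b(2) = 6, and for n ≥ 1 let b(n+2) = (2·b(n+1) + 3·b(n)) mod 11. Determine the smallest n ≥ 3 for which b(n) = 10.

Listing terms: b(1) = 0; b(2) = 6; b(3) = 1; b(4) = 9; b(5) = 10; b(6) = 3; b(7) = 3; b(8) = 4; b(9) = 6; b(10) = 2; b(11) = 0; b(12) = 6.
Since (b(11), b(12)) = (b(1), b(2)) = (0, 6) (two consecutive terms determine the rest), the sequence is periodic with period 10.
The value 10 first appears (with n ≥ 3) at b(5).

5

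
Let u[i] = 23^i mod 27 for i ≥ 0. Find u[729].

26

Listing terms: u[0] = 1,  u[1] = 23,  u[2] = 16,  u[3] = 17,  u[4] = 13,  u[5] = 2,  u[6] = 19,  u[7] = 5,  u[8] = 7,  u[9] = 26,  u[10] = 4,  u[11] = 11,  u[12] = 10,  u[13] = 14,  u[14] = 25,  u[15] = 8,  u[16] = 22,  u[17] = 20,  u[18] = 1.
Since u[18] = u[0] = 1, the sequence is periodic with period 18.
(729 - 0) mod 18 = 9, so u[729] = u[9] = 26.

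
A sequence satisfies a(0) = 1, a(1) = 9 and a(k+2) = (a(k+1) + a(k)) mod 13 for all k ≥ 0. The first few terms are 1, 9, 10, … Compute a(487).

a(0) = 1; a(1) = 9; a(2) = 10; a(3) = 6; a(4) = 3; a(5) = 9; a(6) = 12; a(7) = 8; a(8) = 7; a(9) = 2; a(10) = 9; a(11) = 11; a(12) = 7; a(13) = 5; a(14) = 12; a(15) = 4; a(16) = 3; a(17) = 7; a(18) = 10; a(19) = 4; a(20) = 1; a(21) = 5; a(22) = 6; a(23) = 11; a(24) = 4; a(25) = 2; a(26) = 6; a(27) = 8; a(28) = 1; a(29) = 9.
Since (a(28), a(29)) = (a(0), a(1)) = (1, 9) (two consecutive terms determine the rest), the sequence is periodic with period 28.
(487 - 0) mod 28 = 11, so a(487) = a(11) = 11.

11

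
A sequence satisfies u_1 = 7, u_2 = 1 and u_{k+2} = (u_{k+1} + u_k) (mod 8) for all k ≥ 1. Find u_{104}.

Listing terms: u_1 = 7; u_2 = 1; u_3 = 0; u_4 = 1; u_5 = 1; u_6 = 2; u_7 = 3; u_8 = 5; u_9 = 0; u_{10} = 5; u_{11} = 5; u_{12} = 2; u_{13} = 7; u_{14} = 1.
Since (u_{13}, u_{14}) = (u_1, u_2) = (7, 1) (two consecutive terms determine the rest), the sequence is periodic with period 12.
(104 - 1) mod 12 = 7, so u_{104} = u_8 = 5.

5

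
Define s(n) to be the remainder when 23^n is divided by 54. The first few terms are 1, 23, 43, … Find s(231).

We have s(0) = 1, s(1) = 23, s(2) = 43, s(3) = 17, s(4) = 13, s(5) = 29, s(6) = 19, s(7) = 5, s(8) = 7, s(9) = 53, s(10) = 31, s(11) = 11, s(12) = 37, s(13) = 41, s(14) = 25, s(15) = 35, s(16) = 49, s(17) = 47, s(18) = 1.
Since s(18) = s(0) = 1, the sequence is periodic with period 18.
So s(231) = s(0 + ((231-0) mod 18)) = s(15) = 35.

35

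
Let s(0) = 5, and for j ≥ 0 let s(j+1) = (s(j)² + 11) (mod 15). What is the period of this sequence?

6

s(0) = 5; s(1) = 6; s(2) = 2; s(3) = 0; s(4) = 11; s(5) = 12; s(6) = 5.
Since s(6) = s(0) = 5, the sequence is periodic with period 6.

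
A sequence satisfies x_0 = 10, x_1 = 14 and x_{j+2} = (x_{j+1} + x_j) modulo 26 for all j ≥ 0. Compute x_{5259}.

16

We have x_0 = 10, x_1 = 14, x_2 = 24, x_3 = 12, x_4 = 10, x_5 = 22, x_6 = 6, x_7 = 2, x_8 = 8, x_9 = 10, x_{10} = 18, x_{11} = 2, x_{12} = 20, x_{13} = 22, x_{14} = 16, x_{15} = 12, x_{16} = 2, x_{17} = 14, x_{18} = 16, x_{19} = 4, x_{20} = 20, x_{21} = 24, x_{22} = 18, x_{23} = 16, x_{24} = 8, x_{25} = 24, x_{26} = 6, x_{27} = 4, x_{28} = 10, x_{29} = 14.
Since (x_{28}, x_{29}) = (x_0, x_1) = (10, 14) (two consecutive terms determine the rest), the sequence is periodic with period 28.
So x_{5259} = x_{0 + ((5259-0) mod 28)} = x_{23} = 16.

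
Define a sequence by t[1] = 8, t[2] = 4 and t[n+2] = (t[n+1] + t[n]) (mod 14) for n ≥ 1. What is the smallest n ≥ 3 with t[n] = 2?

4

We have t[1] = 8, t[2] = 4, t[3] = 12, t[4] = 2, t[5] = 0, t[6] = 2, t[7] = 2, t[8] = 4, t[9] = 6, t[10] = 10, t[11] = 2, t[12] = 12, t[13] = 0, t[14] = 12, t[15] = 12, t[16] = 10, t[17] = 8, t[18] = 4.
The sequence repeats with period 16.
The value 2 first appears (with n ≥ 3) at t[4].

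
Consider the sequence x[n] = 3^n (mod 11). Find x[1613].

Listing terms: x[1] = 3,  x[2] = 9,  x[3] = 5,  x[4] = 4,  x[5] = 1,  x[6] = 3.
Since x[6] = x[1] = 3, the sequence is periodic with period 5.
(1613 - 1) mod 5 = 2, so x[1613] = x[3] = 5.

5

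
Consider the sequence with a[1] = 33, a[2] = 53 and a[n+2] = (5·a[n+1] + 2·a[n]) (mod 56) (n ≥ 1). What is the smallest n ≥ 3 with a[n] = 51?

3

Computing terms: a[1] = 33,  a[2] = 53,  a[3] = 51,  a[4] = 25,  a[5] = 3,  a[6] = 9,  a[7] = 51,  a[8] = 49,  a[9] = 11,  a[10] = 41,  a[11] = 3,  a[12] = 41,  a[13] = 43,  a[14] = 17,  a[15] = 3,  a[16] = 49,  a[17] = 27,  a[18] = 9,  a[19] = 43,  a[20] = 9,  a[21] = 19,  a[22] = 1,  a[23] = 43,  a[24] = 49,  a[25] = 51,  a[26] = 17,  a[27] = 19,  a[28] = 17,  a[29] = 11,  a[30] = 33,  a[31] = 19,  a[32] = 49,  a[33] = 3,  a[34] = 1,  a[35] = 11,  a[36] = 1,  a[37] = 27,  a[38] = 25,  a[39] = 11,  a[40] = 49,  a[41] = 43,  a[42] = 33,  a[43] = 27,  a[44] = 33,  a[45] = 51,  a[46] = 41,  a[47] = 27,  a[48] = 49,  a[49] = 19,  a[50] = 25,  a[51] = 51,  a[52] = 25.
Since (a[51], a[52]) = (a[3], a[4]) = (51, 25) (two consecutive terms determine the rest), the sequence is eventually periodic: after a pre-period of length 2 it cycles with period 48.
The value 51 first appears (with n ≥ 3) at a[3].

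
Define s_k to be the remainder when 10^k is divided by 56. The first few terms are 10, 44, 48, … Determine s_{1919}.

We have s_1 = 10; s_2 = 44; s_3 = 48; s_4 = 32; s_5 = 40; s_6 = 8; s_7 = 24; s_8 = 16; s_9 = 48.
Since s_9 = s_3 = 48, the sequence is eventually periodic: after a pre-period of length 2 it cycles with period 6.
For k ≥ 3, s_k depends only on (k - 3) mod 6. (1919 - 3) mod 6 = 2, so s_{1919} = s_5 = 40.

40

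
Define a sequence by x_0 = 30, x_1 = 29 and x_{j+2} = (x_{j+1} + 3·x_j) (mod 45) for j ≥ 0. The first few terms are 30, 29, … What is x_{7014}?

Listing terms: x_0 = 30, x_1 = 29, x_2 = 29, x_3 = 26, x_4 = 23, x_5 = 11, x_6 = 35, x_7 = 23, x_8 = 38, x_9 = 17, x_{10} = 41, x_{11} = 2, x_{12} = 35, x_{13} = 41, x_{14} = 11, x_{15} = 44, x_{16} = 32, x_{17} = 29, x_{18} = 35, x_{19} = 32, x_{20} = 2, x_{21} = 8, x_{22} = 14, x_{23} = 38, x_{24} = 35, x_{25} = 14, x_{26} = 29, x_{27} = 26.
Since (x_{26}, x_{27}) = (x_2, x_3) = (29, 26) (two consecutive terms determine the rest), the sequence is eventually periodic: after a pre-period of length 2 it cycles with period 24.
For j ≥ 2, x_j depends only on (j - 2) mod 24. (7014 - 2) mod 24 = 4, so x_{7014} = x_6 = 35.

35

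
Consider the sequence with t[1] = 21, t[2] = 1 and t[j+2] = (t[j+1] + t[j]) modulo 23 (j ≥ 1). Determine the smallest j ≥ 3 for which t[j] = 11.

19

Listing terms: t[1] = 21, t[2] = 1, t[3] = 22, t[4] = 0, t[5] = 22, t[6] = 22, t[7] = 21, t[8] = 20, t[9] = 18, t[10] = 15, t[11] = 10, t[12] = 2, t[13] = 12, t[14] = 14, t[15] = 3, t[16] = 17, t[17] = 20, t[18] = 14, t[19] = 11, t[20] = 2, t[21] = 13, t[22] = 15, t[23] = 5, t[24] = 20, t[25] = 2, t[26] = 22, t[27] = 1, t[28] = 0, t[29] = 1, t[30] = 1, t[31] = 2, t[32] = 3, t[33] = 5, t[34] = 8, t[35] = 13, t[36] = 21, t[37] = 11, t[38] = 9, t[39] = 20, t[40] = 6, t[41] = 3, t[42] = 9, t[43] = 12, t[44] = 21, t[45] = 10, t[46] = 8, t[47] = 18, t[48] = 3, t[49] = 21, t[50] = 1.
The sequence repeats with period 48.
The value 11 first appears (with j ≥ 3) at t[19].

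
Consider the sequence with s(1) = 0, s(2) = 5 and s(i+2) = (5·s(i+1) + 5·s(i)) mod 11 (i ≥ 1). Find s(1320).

1

s(1) = 0; s(2) = 5; s(3) = 3; s(4) = 7; s(5) = 6; s(6) = 10; s(7) = 3; s(8) = 10; s(9) = 10; s(10) = 1; s(11) = 0; s(12) = 5.
Since (s(11), s(12)) = (s(1), s(2)) = (0, 5) (two consecutive terms determine the rest), the sequence is periodic with period 10.
So s(1320) = s(1 + ((1320-1) mod 10)) = s(10) = 1.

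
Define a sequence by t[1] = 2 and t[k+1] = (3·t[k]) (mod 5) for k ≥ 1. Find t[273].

2

Computing terms: t[1] = 2,  t[2] = 1,  t[3] = 3,  t[4] = 4,  t[5] = 2.
Since t[5] = t[1] = 2, the sequence is periodic with period 4.
(273 - 1) mod 4 = 0, so t[273] = t[1] = 2.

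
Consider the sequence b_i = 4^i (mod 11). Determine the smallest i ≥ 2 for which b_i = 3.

4

We have b_1 = 4, b_2 = 5, b_3 = 9, b_4 = 3, b_5 = 1, b_6 = 4.
The sequence repeats with period 5.
The value 3 first appears (with i ≥ 2) at b_4.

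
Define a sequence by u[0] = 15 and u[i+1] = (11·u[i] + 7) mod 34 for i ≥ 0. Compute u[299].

16

Listing terms: u[0] = 15; u[1] = 2; u[2] = 29; u[3] = 20; u[4] = 23; u[5] = 22; u[6] = 11; u[7] = 26; u[8] = 21; u[9] = 0; u[10] = 7; u[11] = 16; u[12] = 13; u[13] = 14; u[14] = 25; u[15] = 10; u[16] = 15.
Since u[16] = u[0] = 15, the sequence is periodic with period 16.
(299 - 0) mod 16 = 11, so u[299] = u[11] = 16.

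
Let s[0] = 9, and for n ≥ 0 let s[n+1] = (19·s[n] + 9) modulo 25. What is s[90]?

9

Listing terms: s[0] = 9,  s[1] = 5,  s[2] = 4,  s[3] = 10,  s[4] = 24,  s[5] = 15,  s[6] = 19,  s[7] = 20,  s[8] = 14,  s[9] = 0,  s[10] = 9.
The sequence repeats with period 10.
So s[90] = s[0 + ((90-0) mod 10)] = s[0] = 9.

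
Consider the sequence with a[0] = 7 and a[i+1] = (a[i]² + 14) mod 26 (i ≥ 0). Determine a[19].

Computing terms: a[0] = 7; a[1] = 11; a[2] = 5; a[3] = 13; a[4] = 1; a[5] = 15; a[6] = 5.
Since a[6] = a[2] = 5, the sequence is eventually periodic: after a pre-period of length 2 it cycles with period 4.
For i ≥ 2, a[i] depends only on (i - 2) mod 4. (19 - 2) mod 4 = 1, so a[19] = a[3] = 13.

13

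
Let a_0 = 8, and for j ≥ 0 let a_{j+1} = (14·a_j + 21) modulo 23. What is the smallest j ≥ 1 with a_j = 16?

Listing terms: a_0 = 8,  a_1 = 18,  a_2 = 20,  a_3 = 2,  a_4 = 3,  a_5 = 17,  a_6 = 6,  a_7 = 13,  a_8 = 19,  a_9 = 11,  a_{10} = 14,  a_{11} = 10,  a_{12} = 0,  a_{13} = 21,  a_{14} = 16,  a_{15} = 15,  a_{16} = 1,  a_{17} = 12,  a_{18} = 5,  a_{19} = 22,  a_{20} = 7,  a_{21} = 4,  a_{22} = 8.
The sequence repeats with period 22.
The value 16 first appears (with j ≥ 1) at a_{14}.

14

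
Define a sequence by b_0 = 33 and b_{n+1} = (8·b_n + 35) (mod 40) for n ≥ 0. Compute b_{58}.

27

We have b_0 = 33; b_1 = 19; b_2 = 27; b_3 = 11; b_4 = 3; b_5 = 19.
Since b_5 = b_1 = 19, the sequence is eventually periodic: after a pre-period of length 1 it cycles with period 4.
For n ≥ 1, b_n depends only on (n - 1) mod 4. (58 - 1) mod 4 = 1, so b_{58} = b_2 = 27.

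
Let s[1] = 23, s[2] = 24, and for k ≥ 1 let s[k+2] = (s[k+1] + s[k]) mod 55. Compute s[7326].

24

We have s[1] = 23; s[2] = 24; s[3] = 47; s[4] = 16; s[5] = 8; s[6] = 24; s[7] = 32; s[8] = 1; s[9] = 33; s[10] = 34; s[11] = 12; s[12] = 46; s[13] = 3; s[14] = 49; s[15] = 52; s[16] = 46; s[17] = 43; s[18] = 34; s[19] = 22; s[20] = 1; s[21] = 23; s[22] = 24.
Since (s[21], s[22]) = (s[1], s[2]) = (23, 24) (two consecutive terms determine the rest), the sequence is periodic with period 20.
(7326 - 1) mod 20 = 5, so s[7326] = s[6] = 24.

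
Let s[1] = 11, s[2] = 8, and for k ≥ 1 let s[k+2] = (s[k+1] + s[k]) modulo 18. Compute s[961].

Listing terms: s[1] = 11, s[2] = 8, s[3] = 1, s[4] = 9, s[5] = 10, s[6] = 1, s[7] = 11, s[8] = 12, s[9] = 5, s[10] = 17, s[11] = 4, s[12] = 3, s[13] = 7, s[14] = 10, s[15] = 17, s[16] = 9, s[17] = 8, s[18] = 17, s[19] = 7, s[20] = 6, s[21] = 13, s[22] = 1, s[23] = 14, s[24] = 15, s[25] = 11, s[26] = 8.
The sequence repeats with period 24.
(961 - 1) mod 24 = 0, so s[961] = s[1] = 11.

11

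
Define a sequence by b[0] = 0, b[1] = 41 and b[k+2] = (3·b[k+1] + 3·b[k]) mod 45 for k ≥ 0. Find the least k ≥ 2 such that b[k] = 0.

4

We have b[0] = 0,  b[1] = 41,  b[2] = 33,  b[3] = 42,  b[4] = 0,  b[5] = 36,  b[6] = 18,  b[7] = 27,  b[8] = 0,  b[9] = 36.
Since (b[8], b[9]) = (b[4], b[5]) = (0, 36) (two consecutive terms determine the rest), the sequence is eventually periodic: after a pre-period of length 4 it cycles with period 4.
The value 0 first appears (with k ≥ 2) at b[4].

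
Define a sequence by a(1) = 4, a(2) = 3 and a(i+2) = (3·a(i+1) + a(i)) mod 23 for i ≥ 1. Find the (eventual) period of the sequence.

22

We have a(1) = 4; a(2) = 3; a(3) = 13; a(4) = 19; a(5) = 1; a(6) = 22; a(7) = 21; a(8) = 16; a(9) = 0; a(10) = 16; a(11) = 2; a(12) = 22; a(13) = 22; a(14) = 19; a(15) = 10; a(16) = 3; a(17) = 19; a(18) = 14; a(19) = 15; a(20) = 13; a(21) = 8; a(22) = 14; a(23) = 4; a(24) = 3.
The sequence repeats with period 22.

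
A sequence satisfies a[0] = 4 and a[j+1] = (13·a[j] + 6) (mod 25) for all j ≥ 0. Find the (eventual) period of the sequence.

We have a[0] = 4; a[1] = 8; a[2] = 10; a[3] = 11; a[4] = 24; a[5] = 18; a[6] = 15; a[7] = 1; a[8] = 19; a[9] = 3; a[10] = 20; a[11] = 16; a[12] = 14; a[13] = 13; a[14] = 0; a[15] = 6; a[16] = 9; a[17] = 23; a[18] = 5; a[19] = 21; a[20] = 4.
The sequence repeats with period 20.

20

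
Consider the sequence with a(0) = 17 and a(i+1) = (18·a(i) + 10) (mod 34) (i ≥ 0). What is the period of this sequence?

17

We have a(0) = 17; a(1) = 10; a(2) = 20; a(3) = 30; a(4) = 6; a(5) = 16; a(6) = 26; a(7) = 2; a(8) = 12; a(9) = 22; a(10) = 32; a(11) = 8; a(12) = 18; a(13) = 28; a(14) = 4; a(15) = 14; a(16) = 24; a(17) = 0; a(18) = 10.
Since a(18) = a(1) = 10, the sequence is eventually periodic: after a pre-period of length 1 it cycles with period 17.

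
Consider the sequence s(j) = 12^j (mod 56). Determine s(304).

We have s(1) = 12; s(2) = 32; s(3) = 48; s(4) = 16; s(5) = 24; s(6) = 8; s(7) = 40; s(8) = 32.
Since s(8) = s(2) = 32, the sequence is eventually periodic: after a pre-period of length 1 it cycles with period 6.
For j ≥ 2, s(j) depends only on (j - 2) mod 6. (304 - 2) mod 6 = 2, so s(304) = s(4) = 16.

16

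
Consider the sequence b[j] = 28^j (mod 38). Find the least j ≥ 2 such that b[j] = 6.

4

We have b[1] = 28, b[2] = 24, b[3] = 26, b[4] = 6, b[5] = 16, b[6] = 30, b[7] = 4, b[8] = 36, b[9] = 20, b[10] = 28.
Since b[10] = b[1] = 28, the sequence is periodic with period 9.
The value 6 first appears (with j ≥ 2) at b[4].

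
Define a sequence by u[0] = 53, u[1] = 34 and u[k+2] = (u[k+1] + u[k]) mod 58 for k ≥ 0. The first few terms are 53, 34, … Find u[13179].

u[0] = 53; u[1] = 34; u[2] = 29; u[3] = 5; u[4] = 34; u[5] = 39; u[6] = 15; u[7] = 54; u[8] = 11; u[9] = 7; u[10] = 18; u[11] = 25; u[12] = 43; u[13] = 10; u[14] = 53; u[15] = 5; u[16] = 0; u[17] = 5; u[18] = 5; u[19] = 10; u[20] = 15; u[21] = 25; u[22] = 40; u[23] = 7; u[24] = 47; u[25] = 54; u[26] = 43; u[27] = 39; u[28] = 24; u[29] = 5; u[30] = 29; u[31] = 34; u[32] = 5; u[33] = 39; u[34] = 44; u[35] = 25; u[36] = 11; u[37] = 36; u[38] = 47; u[39] = 25; u[40] = 14; u[41] = 39; u[42] = 53; u[43] = 34.
Since (u[42], u[43]) = (u[0], u[1]) = (53, 34) (two consecutive terms determine the rest), the sequence is periodic with period 42.
(13179 - 0) mod 42 = 33, so u[13179] = u[33] = 39.

39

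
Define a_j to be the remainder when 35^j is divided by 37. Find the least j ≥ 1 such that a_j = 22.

We have a_0 = 1; a_1 = 35; a_2 = 4; a_3 = 29; a_4 = 16; a_5 = 5; a_6 = 27; a_7 = 20; a_8 = 34; a_9 = 6; a_{10} = 25; a_{11} = 24; a_{12} = 26; a_{13} = 22; a_{14} = 30; a_{15} = 14; a_{16} = 9; a_{17} = 19; a_{18} = 36; a_{19} = 2; a_{20} = 33; a_{21} = 8; a_{22} = 21; a_{23} = 32; a_{24} = 10; a_{25} = 17; a_{26} = 3; a_{27} = 31; a_{28} = 12; a_{29} = 13; a_{30} = 11; a_{31} = 15; a_{32} = 7; a_{33} = 23; a_{34} = 28; a_{35} = 18; a_{36} = 1.
Since a_{36} = a_0 = 1, the sequence is periodic with period 36.
The value 22 first appears (with j ≥ 1) at a_{13}.

13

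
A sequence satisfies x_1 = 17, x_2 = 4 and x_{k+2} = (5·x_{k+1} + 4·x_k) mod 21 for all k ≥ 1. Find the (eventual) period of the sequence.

Computing terms: x_1 = 17,  x_2 = 4,  x_3 = 4,  x_4 = 15,  x_5 = 7,  x_6 = 11,  x_7 = 20,  x_8 = 18,  x_9 = 2,  x_{10} = 19,  x_{11} = 19,  x_{12} = 3,  x_{13} = 7,  x_{14} = 5,  x_{15} = 11,  x_{16} = 12,  x_{17} = 20,  x_{18} = 1,  x_{19} = 1,  x_{20} = 9,  x_{21} = 7,  x_{22} = 8,  x_{23} = 5,  x_{24} = 15,  x_{25} = 11,  x_{26} = 10,  x_{27} = 10,  x_{28} = 6,  x_{29} = 7,  x_{30} = 17,  x_{31} = 8,  x_{32} = 3,  x_{33} = 5,  x_{34} = 16,  x_{35} = 16,  x_{36} = 18,  x_{37} = 7,  x_{38} = 2,  x_{39} = 17,  x_{40} = 9,  x_{41} = 8,  x_{42} = 13,  x_{43} = 13,  x_{44} = 12,  x_{45} = 7,  x_{46} = 20,  x_{47} = 2,  x_{48} = 6,  x_{49} = 17,  x_{50} = 4.
Since (x_{49}, x_{50}) = (x_1, x_2) = (17, 4) (two consecutive terms determine the rest), the sequence is periodic with period 48.

48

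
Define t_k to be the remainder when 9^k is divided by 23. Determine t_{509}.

16

Listing terms: t_1 = 9, t_2 = 12, t_3 = 16, t_4 = 6, t_5 = 8, t_6 = 3, t_7 = 4, t_8 = 13, t_9 = 2, t_{10} = 18, t_{11} = 1, t_{12} = 9.
Since t_{12} = t_1 = 9, the sequence is periodic with period 11.
(509 - 1) mod 11 = 2, so t_{509} = t_3 = 16.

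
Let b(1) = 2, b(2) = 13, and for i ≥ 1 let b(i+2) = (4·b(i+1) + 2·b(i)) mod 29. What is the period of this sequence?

28

b(1) = 2; b(2) = 13; b(3) = 27; b(4) = 18; b(5) = 10; b(6) = 18; b(7) = 5; b(8) = 27; b(9) = 2; b(10) = 4; b(11) = 20; b(12) = 1; b(13) = 15; b(14) = 4; b(15) = 17; b(16) = 18; b(17) = 19; b(18) = 25; b(19) = 22; b(20) = 22; b(21) = 16; b(22) = 21; b(23) = 0; b(24) = 13; b(25) = 23; b(26) = 2; b(27) = 25; b(28) = 17; b(29) = 2; b(30) = 13.
Since (b(29), b(30)) = (b(1), b(2)) = (2, 13) (two consecutive terms determine the rest), the sequence is periodic with period 28.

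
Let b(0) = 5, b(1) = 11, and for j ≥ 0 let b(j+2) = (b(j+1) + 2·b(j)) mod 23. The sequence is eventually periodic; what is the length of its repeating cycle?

22

Computing terms: b(0) = 5; b(1) = 11; b(2) = 21; b(3) = 20; b(4) = 16; b(5) = 10; b(6) = 19; b(7) = 16; b(8) = 8; b(9) = 17; b(10) = 10; b(11) = 21; b(12) = 18; b(13) = 14; b(14) = 4; b(15) = 9; b(16) = 17; b(17) = 12; b(18) = 0; b(19) = 1; b(20) = 1; b(21) = 3; b(22) = 5; b(23) = 11.
The sequence repeats with period 22.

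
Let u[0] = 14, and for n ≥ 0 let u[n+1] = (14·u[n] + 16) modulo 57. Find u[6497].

Listing terms: u[0] = 14; u[1] = 41; u[2] = 20; u[3] = 11; u[4] = 56; u[5] = 2; u[6] = 44; u[7] = 5; u[8] = 29; u[9] = 23; u[10] = 53; u[11] = 17; u[12] = 26; u[13] = 38; u[14] = 35; u[15] = 50; u[16] = 32; u[17] = 8; u[18] = 14.
The sequence repeats with period 18.
(6497 - 0) mod 18 = 17, so u[6497] = u[17] = 8.

8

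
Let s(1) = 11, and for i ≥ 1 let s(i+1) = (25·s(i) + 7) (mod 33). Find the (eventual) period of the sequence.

15

s(1) = 11, s(2) = 18, s(3) = 28, s(4) = 14, s(5) = 27, s(6) = 22, s(7) = 29, s(8) = 6, s(9) = 25, s(10) = 5, s(11) = 0, s(12) = 7, s(13) = 17, s(14) = 3, s(15) = 16, s(16) = 11.
Since s(16) = s(1) = 11, the sequence is periodic with period 15.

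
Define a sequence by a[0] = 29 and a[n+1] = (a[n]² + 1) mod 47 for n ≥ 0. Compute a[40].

We have a[0] = 29, a[1] = 43, a[2] = 17, a[3] = 8, a[4] = 18, a[5] = 43.
Since a[5] = a[1] = 43, the sequence is eventually periodic: after a pre-period of length 1 it cycles with period 4.
For n ≥ 1, a[n] depends only on (n - 1) mod 4. (40 - 1) mod 4 = 3, so a[40] = a[4] = 18.

18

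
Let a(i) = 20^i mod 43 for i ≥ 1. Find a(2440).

We have a(1) = 20, a(2) = 13, a(3) = 2, a(4) = 40, a(5) = 26, a(6) = 4, a(7) = 37, a(8) = 9, a(9) = 8, a(10) = 31, a(11) = 18, a(12) = 16, a(13) = 19, a(14) = 36, a(15) = 32, a(16) = 38, a(17) = 29, a(18) = 21, a(19) = 33, a(20) = 15, a(21) = 42, a(22) = 23, a(23) = 30, a(24) = 41, a(25) = 3, a(26) = 17, a(27) = 39, a(28) = 6, a(29) = 34, a(30) = 35, a(31) = 12, a(32) = 25, a(33) = 27, a(34) = 24, a(35) = 7, a(36) = 11, a(37) = 5, a(38) = 14, a(39) = 22, a(40) = 10, a(41) = 28, a(42) = 1, a(43) = 20.
Since a(43) = a(1) = 20, the sequence is periodic with period 42.
(2440 - 1) mod 42 = 3, so a(2440) = a(4) = 40.

40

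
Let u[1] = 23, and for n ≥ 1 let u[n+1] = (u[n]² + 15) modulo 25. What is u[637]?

We have u[1] = 23; u[2] = 19; u[3] = 1; u[4] = 16; u[5] = 21; u[6] = 6; u[7] = 1.
Since u[7] = u[3] = 1, the sequence is eventually periodic: after a pre-period of length 2 it cycles with period 4.
For n ≥ 3, u[n] depends only on (n - 3) mod 4. (637 - 3) mod 4 = 2, so u[637] = u[5] = 21.

21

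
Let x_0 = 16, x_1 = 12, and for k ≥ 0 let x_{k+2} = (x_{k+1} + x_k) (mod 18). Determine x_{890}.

10

Listing terms: x_0 = 16; x_1 = 12; x_2 = 10; x_3 = 4; x_4 = 14; x_5 = 0; x_6 = 14; x_7 = 14; x_8 = 10; x_9 = 6; x_{10} = 16; x_{11} = 4; x_{12} = 2; x_{13} = 6; x_{14} = 8; x_{15} = 14; x_{16} = 4; x_{17} = 0; x_{18} = 4; x_{19} = 4; x_{20} = 8; x_{21} = 12; x_{22} = 2; x_{23} = 14; x_{24} = 16; x_{25} = 12.
Since (x_{24}, x_{25}) = (x_0, x_1) = (16, 12) (two consecutive terms determine the rest), the sequence is periodic with period 24.
So x_{890} = x_{0 + ((890-0) mod 24)} = x_2 = 10.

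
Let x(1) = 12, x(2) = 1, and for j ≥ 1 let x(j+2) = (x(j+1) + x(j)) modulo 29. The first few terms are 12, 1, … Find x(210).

18

We have x(1) = 12, x(2) = 1, x(3) = 13, x(4) = 14, x(5) = 27, x(6) = 12, x(7) = 10, x(8) = 22, x(9) = 3, x(10) = 25, x(11) = 28, x(12) = 24, x(13) = 23, x(14) = 18, x(15) = 12, x(16) = 1.
Since (x(15), x(16)) = (x(1), x(2)) = (12, 1) (two consecutive terms determine the rest), the sequence is periodic with period 14.
So x(210) = x(1 + ((210-1) mod 14)) = x(14) = 18.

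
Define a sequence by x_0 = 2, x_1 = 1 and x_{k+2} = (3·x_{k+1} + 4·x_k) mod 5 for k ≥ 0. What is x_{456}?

4

Computing terms: x_0 = 2,  x_1 = 1,  x_2 = 1,  x_3 = 2,  x_4 = 0,  x_5 = 3,  x_6 = 4,  x_7 = 4,  x_8 = 3,  x_9 = 0,  x_{10} = 2,  x_{11} = 1.
The sequence repeats with period 10.
So x_{456} = x_{0 + ((456-0) mod 10)} = x_6 = 4.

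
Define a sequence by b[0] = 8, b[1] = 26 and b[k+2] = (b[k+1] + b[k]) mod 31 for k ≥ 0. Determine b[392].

Computing terms: b[0] = 8, b[1] = 26, b[2] = 3, b[3] = 29, b[4] = 1, b[5] = 30, b[6] = 0, b[7] = 30, b[8] = 30, b[9] = 29, b[10] = 28, b[11] = 26, b[12] = 23, b[13] = 18, b[14] = 10, b[15] = 28, b[16] = 7, b[17] = 4, b[18] = 11, b[19] = 15, b[20] = 26, b[21] = 10, b[22] = 5, b[23] = 15, b[24] = 20, b[25] = 4, b[26] = 24, b[27] = 28, b[28] = 21, b[29] = 18, b[30] = 8, b[31] = 26.
Since (b[30], b[31]) = (b[0], b[1]) = (8, 26) (two consecutive terms determine the rest), the sequence is periodic with period 30.
(392 - 0) mod 30 = 2, so b[392] = b[2] = 3.

3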